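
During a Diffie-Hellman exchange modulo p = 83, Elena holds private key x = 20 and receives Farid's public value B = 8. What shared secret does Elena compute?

23

Shared key K = 8^20 mod 83.
8^1 ≡ 8 (mod 83)
8^2 = (8^1)^2 ≡ 8^2 = 64 ≡ 64 (mod 83)
8^4 = (8^2)^2 ≡ 64^2 = 4096 ≡ 29 (mod 83)
8^8 = (8^4)^2 ≡ 29^2 = 841 ≡ 11 (mod 83)
8^16 = (8^8)^2 ≡ 11^2 = 121 ≡ 38 (mod 83)
8^20 = 8^16 · 8^4 ≡ 38 · 29 ≡ 23 (mod 83).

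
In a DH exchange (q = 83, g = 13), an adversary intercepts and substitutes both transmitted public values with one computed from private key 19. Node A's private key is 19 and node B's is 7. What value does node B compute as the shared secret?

6

Node B receives an adversary's public value M = 13^19 mod 83 instead of the honest one.
13^1 ≡ 13 (mod 83)
13^2 = (13^1)^2 ≡ 13^2 = 169 ≡ 3 (mod 83)
13^4 = (13^2)^2 ≡ 3^2 = 9 ≡ 9 (mod 83)
13^8 = (13^4)^2 ≡ 9^2 = 81 ≡ 81 (mod 83)
13^16 = (13^8)^2 ≡ 81^2 = 6561 ≡ 4 (mod 83)
13^19 = 13^16 · 13^2 · 13^1 ≡ 4 · 3 · 13 ≡ 73 (mod 83).
So M = 73. Node B computes K = M^7 mod 83.
73^1 ≡ 73 (mod 83)
73^2 = (73^1)^2 ≡ 73^2 = 5329 ≡ 17 (mod 83)
73^4 = (73^2)^2 ≡ 17^2 = 289 ≡ 40 (mod 83)
73^7 = 73^4 · 73^2 · 73^1 ≡ 40 · 17 · 73 ≡ 6 (mod 83).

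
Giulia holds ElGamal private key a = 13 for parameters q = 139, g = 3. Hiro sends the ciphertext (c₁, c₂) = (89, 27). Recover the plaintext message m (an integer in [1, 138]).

Shared mask s = c₁^a mod q = 89^13 mod 139.
89^1 ≡ 89 (mod 139)
89^2 = (89^1)^2 ≡ 89^2 = 7921 ≡ 137 (mod 139)
89^4 = (89^2)^2 ≡ 137^2 = 18769 ≡ 4 (mod 139)
89^8 = (89^4)^2 ≡ 4^2 = 16 ≡ 16 (mod 139)
89^13 = 89^8 · 89^4 · 89^1 ≡ 16 · 4 · 89 ≡ 136 (mod 139).
So s = 136; s⁻¹ ≡ 46 (mod 139).
m = c₂ · s⁻¹ mod 139 = 27 · 46 mod 139 = 130.

130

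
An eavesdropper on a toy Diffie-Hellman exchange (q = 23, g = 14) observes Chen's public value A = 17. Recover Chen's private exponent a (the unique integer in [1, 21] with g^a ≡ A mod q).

Try successive powers of 14 modulo 23:
14^1 ≡ 14
14^2 ≡ 12
14^3 ≡ 7
14^4 ≡ 6
14^5 ≡ 15
14^6 ≡ 3
14^7 ≡ 19
14^8 ≡ 13
14^9 ≡ 21
14^10 ≡ 18
14^11 ≡ 22
14^12 ≡ 9
14^13 ≡ 11
14^14 ≡ 16
14^15 ≡ 17
Found: a = 15.

15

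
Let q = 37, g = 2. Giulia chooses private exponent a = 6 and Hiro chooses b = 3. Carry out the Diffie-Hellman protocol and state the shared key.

Hiro sends B = g^b mod q = 2^3 mod 37.
2^1 ≡ 2 (mod 37)
2^2 = (2^1)^2 ≡ 2^2 = 4 ≡ 4 (mod 37)
2^3 = 2^2 · 2^1 ≡ 4 · 2 ≡ 8 (mod 37).
So B = 8. Giulia then computes K = B^a mod q = 8^6 mod 37.
8^1 ≡ 8 (mod 37)
8^2 = (8^1)^2 ≡ 8^2 = 64 ≡ 27 (mod 37)
8^4 = (8^2)^2 ≡ 27^2 = 729 ≡ 26 (mod 37)
8^6 = 8^4 · 8^2 ≡ 26 · 27 ≡ 36 (mod 37).

36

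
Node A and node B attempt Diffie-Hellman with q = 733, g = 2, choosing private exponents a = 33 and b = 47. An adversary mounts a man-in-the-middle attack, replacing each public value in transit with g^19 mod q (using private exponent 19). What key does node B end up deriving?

Node B receives an adversary's public value M = 2^19 mod 733 instead of the honest one.
2^1 ≡ 2 (mod 733)
2^2 = (2^1)^2 ≡ 2^2 = 4 ≡ 4 (mod 733)
2^4 = (2^2)^2 ≡ 4^2 = 16 ≡ 16 (mod 733)
2^8 = (2^4)^2 ≡ 16^2 = 256 ≡ 256 (mod 733)
2^16 = (2^8)^2 ≡ 256^2 = 65536 ≡ 299 (mod 733)
2^19 = 2^16 · 2^2 · 2^1 ≡ 299 · 4 · 2 ≡ 193 (mod 733).
So M = 193. Node B computes K = M^47 mod 733.
193^1 ≡ 193 (mod 733)
193^2 = (193^1)^2 ≡ 193^2 = 37249 ≡ 599 (mod 733)
193^4 = (193^2)^2 ≡ 599^2 = 358801 ≡ 364 (mod 733)
193^8 = (193^4)^2 ≡ 364^2 = 132496 ≡ 556 (mod 733)
193^16 = (193^8)^2 ≡ 556^2 = 309136 ≡ 543 (mod 733)
193^32 = (193^16)^2 ≡ 543^2 = 294849 ≡ 183 (mod 733)
193^47 = 193^32 · 193^8 · 193^4 · 193^2 · 193^1 ≡ 183 · 556 · 364 · 599 · 193 ≡ 268 (mod 733).

268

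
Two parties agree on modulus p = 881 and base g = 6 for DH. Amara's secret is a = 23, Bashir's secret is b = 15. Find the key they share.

Bashir sends B = g^b mod p = 6^15 mod 881.
6^1 ≡ 6 (mod 881)
6^2 = (6^1)^2 ≡ 6^2 = 36 ≡ 36 (mod 881)
6^4 = (6^2)^2 ≡ 36^2 = 1296 ≡ 415 (mod 881)
6^8 = (6^4)^2 ≡ 415^2 = 172225 ≡ 430 (mod 881)
6^15 = 6^8 · 6^4 · 6^2 · 6^1 ≡ 430 · 415 · 36 · 6 ≡ 569 (mod 881).
So B = 569. Amara then computes K = B^a mod p = 569^23 mod 881.
569^1 ≡ 569 (mod 881)
569^2 = (569^1)^2 ≡ 569^2 = 323761 ≡ 434 (mod 881)
569^4 = (569^2)^2 ≡ 434^2 = 188356 ≡ 703 (mod 881)
569^8 = (569^4)^2 ≡ 703^2 = 494209 ≡ 849 (mod 881)
569^16 = (569^8)^2 ≡ 849^2 = 720801 ≡ 143 (mod 881)
569^23 = 569^16 · 569^4 · 569^2 · 569^1 ≡ 143 · 703 · 434 · 569 ≡ 602 (mod 881).

602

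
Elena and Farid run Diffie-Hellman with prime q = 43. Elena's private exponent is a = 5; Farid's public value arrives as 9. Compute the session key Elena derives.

10

Shared key K = 9^5 mod 43.
9^1 ≡ 9 (mod 43)
9^2 = (9^1)^2 ≡ 9^2 = 81 ≡ 38 (mod 43)
9^4 = (9^2)^2 ≡ 38^2 = 1444 ≡ 25 (mod 43)
9^5 = 9^4 · 9^1 ≡ 25 · 9 ≡ 10 (mod 43).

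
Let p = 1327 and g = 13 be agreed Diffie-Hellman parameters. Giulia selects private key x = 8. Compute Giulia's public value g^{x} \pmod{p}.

1262

Public value = 13^{8} \pmod{1327}.
13^1 ≡ 13 (mod 1327)
13^2 = (13^1)^2 ≡ 13^2 = 169 ≡ 169 (mod 1327)
13^4 = (13^2)^2 ≡ 169^2 = 28561 ≡ 694 (mod 1327)
13^8 = (13^4)^2 ≡ 694^2 = 481636 ≡ 1262 (mod 1327)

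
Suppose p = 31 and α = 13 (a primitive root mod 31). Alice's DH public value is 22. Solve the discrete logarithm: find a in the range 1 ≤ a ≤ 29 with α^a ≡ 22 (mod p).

7

Try successive powers of 13 modulo 31:
13^1 ≡ 13
13^2 ≡ 14
13^3 ≡ 27
13^4 ≡ 10
13^5 ≡ 6
13^6 ≡ 16
13^7 ≡ 22
Found: a = 7.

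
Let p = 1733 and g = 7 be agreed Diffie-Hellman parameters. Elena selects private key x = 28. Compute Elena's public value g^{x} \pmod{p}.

Public value = 7^{28} \pmod{1733}.
7^1 ≡ 7 (mod 1733)
7^2 = (7^1)^2 ≡ 7^2 = 49 ≡ 49 (mod 1733)
7^4 = (7^2)^2 ≡ 49^2 = 2401 ≡ 668 (mod 1733)
7^8 = (7^4)^2 ≡ 668^2 = 446224 ≡ 843 (mod 1733)
7^16 = (7^8)^2 ≡ 843^2 = 710649 ≡ 119 (mod 1733)
7^28 = 7^16 · 7^8 · 7^4 ≡ 119 · 843 · 668 ≡ 112 (mod 1733).

112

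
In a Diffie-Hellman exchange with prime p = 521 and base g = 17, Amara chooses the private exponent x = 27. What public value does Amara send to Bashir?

Public value = 17^27 (mod 521).
17^1 ≡ 17 (mod 521)
17^2 = (17^1)^2 ≡ 17^2 = 289 ≡ 289 (mod 521)
17^4 = (17^2)^2 ≡ 289^2 = 83521 ≡ 161 (mod 521)
17^8 = (17^4)^2 ≡ 161^2 = 25921 ≡ 392 (mod 521)
17^16 = (17^8)^2 ≡ 392^2 = 153664 ≡ 490 (mod 521)
17^27 = 17^16 · 17^8 · 17^2 · 17^1 ≡ 490 · 392 · 289 · 17 ≡ 177 (mod 521).

177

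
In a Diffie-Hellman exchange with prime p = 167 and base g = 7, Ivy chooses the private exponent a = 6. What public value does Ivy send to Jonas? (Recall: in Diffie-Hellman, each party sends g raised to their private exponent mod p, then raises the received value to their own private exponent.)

Public value = 7^6 (mod 167).
7^1 ≡ 7 (mod 167)
7^2 = (7^1)^2 ≡ 7^2 = 49 ≡ 49 (mod 167)
7^4 = (7^2)^2 ≡ 49^2 = 2401 ≡ 63 (mod 167)
7^6 = 7^4 · 7^2 ≡ 63 · 49 ≡ 81 (mod 167).

81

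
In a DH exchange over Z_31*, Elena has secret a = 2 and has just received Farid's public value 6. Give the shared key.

5

Shared key K = 6^2 mod 31.
6^1 ≡ 6 (mod 31)
6^2 = (6^1)^2 ≡ 6^2 = 36 ≡ 5 (mod 31)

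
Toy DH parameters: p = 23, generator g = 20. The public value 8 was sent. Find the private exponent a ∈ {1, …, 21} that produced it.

10

Try successive powers of 20 modulo 23:
20^1 ≡ 20
20^2 ≡ 9
20^3 ≡ 19
20^4 ≡ 12
20^5 ≡ 10
20^6 ≡ 16
20^7 ≡ 21
20^8 ≡ 6
20^9 ≡ 5
20^10 ≡ 8
Found: a = 10.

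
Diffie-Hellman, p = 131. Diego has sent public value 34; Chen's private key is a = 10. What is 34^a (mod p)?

80

Shared key K = 34^10 mod 131.
34^1 ≡ 34 (mod 131)
34^2 = (34^1)^2 ≡ 34^2 = 1156 ≡ 108 (mod 131)
34^4 = (34^2)^2 ≡ 108^2 = 11664 ≡ 5 (mod 131)
34^8 = (34^4)^2 ≡ 5^2 = 25 ≡ 25 (mod 131)
34^10 = 34^8 · 34^2 ≡ 25 · 108 ≡ 80 (mod 131).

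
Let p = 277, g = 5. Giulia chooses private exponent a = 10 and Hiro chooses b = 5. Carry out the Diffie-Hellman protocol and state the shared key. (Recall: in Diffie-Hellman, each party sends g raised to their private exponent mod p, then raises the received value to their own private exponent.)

274

Giulia sends A = g^a mod p = 5^10 mod 277.
5^1 ≡ 5 (mod 277)
5^2 = (5^1)^2 ≡ 5^2 = 25 ≡ 25 (mod 277)
5^4 = (5^2)^2 ≡ 25^2 = 625 ≡ 71 (mod 277)
5^8 = (5^4)^2 ≡ 71^2 = 5041 ≡ 55 (mod 277)
5^10 = 5^8 · 5^2 ≡ 55 · 25 ≡ 267 (mod 277).
So A = 267. Hiro then computes K = A^b mod p = 267^5 mod 277.
267^1 ≡ 267 (mod 277)
267^2 = (267^1)^2 ≡ 267^2 = 71289 ≡ 100 (mod 277)
267^4 = (267^2)^2 ≡ 100^2 = 10000 ≡ 28 (mod 277)
267^5 = 267^4 · 267^1 ≡ 28 · 267 ≡ 274 (mod 277).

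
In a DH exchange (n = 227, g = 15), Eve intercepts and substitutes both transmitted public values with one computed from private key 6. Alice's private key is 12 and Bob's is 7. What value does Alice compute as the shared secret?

Alice receives Eve's public value M = 15^6 mod 227 instead of the honest one.
15^1 ≡ 15 (mod 227)
15^2 = (15^1)^2 ≡ 15^2 = 225 ≡ 225 (mod 227)
15^4 = (15^2)^2 ≡ 225^2 = 50625 ≡ 4 (mod 227)
15^6 = 15^4 · 15^2 ≡ 4 · 225 ≡ 219 (mod 227).
So M = 219. Alice computes K = M^12 mod 227.
219^1 ≡ 219 (mod 227)
219^2 = (219^1)^2 ≡ 219^2 = 47961 ≡ 64 (mod 227)
219^4 = (219^2)^2 ≡ 64^2 = 4096 ≡ 10 (mod 227)
219^8 = (219^4)^2 ≡ 10^2 = 100 ≡ 100 (mod 227)
219^12 = 219^8 · 219^4 ≡ 100 · 10 ≡ 92 (mod 227).

92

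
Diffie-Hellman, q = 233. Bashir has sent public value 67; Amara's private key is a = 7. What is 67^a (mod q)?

20

Shared key K = 67^7 mod 233.
67^1 ≡ 67 (mod 233)
67^2 = (67^1)^2 ≡ 67^2 = 4489 ≡ 62 (mod 233)
67^4 = (67^2)^2 ≡ 62^2 = 3844 ≡ 116 (mod 233)
67^7 = 67^4 · 67^2 · 67^1 ≡ 116 · 62 · 67 ≡ 20 (mod 233).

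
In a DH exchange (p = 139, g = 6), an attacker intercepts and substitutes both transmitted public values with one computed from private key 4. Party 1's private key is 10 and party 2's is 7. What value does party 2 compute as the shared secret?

Party 2 receives an attacker's public value M = 6^4 mod 139 instead of the honest one.
6^1 ≡ 6 (mod 139)
6^2 = (6^1)^2 ≡ 6^2 = 36 ≡ 36 (mod 139)
6^4 = (6^2)^2 ≡ 36^2 = 1296 ≡ 45 (mod 139)
So M = 45. Party 2 computes K = M^7 mod 139.
45^1 ≡ 45 (mod 139)
45^2 = (45^1)^2 ≡ 45^2 = 2025 ≡ 79 (mod 139)
45^4 = (45^2)^2 ≡ 79^2 = 6241 ≡ 125 (mod 139)
45^7 = 45^4 · 45^2 · 45^1 ≡ 125 · 79 · 45 ≡ 131 (mod 139).

131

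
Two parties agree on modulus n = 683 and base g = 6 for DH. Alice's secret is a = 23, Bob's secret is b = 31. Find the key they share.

Bob sends B = g^b mod n = 6^31 mod 683.
6^1 ≡ 6 (mod 683)
6^2 = (6^1)^2 ≡ 6^2 = 36 ≡ 36 (mod 683)
6^4 = (6^2)^2 ≡ 36^2 = 1296 ≡ 613 (mod 683)
6^8 = (6^4)^2 ≡ 613^2 = 375769 ≡ 119 (mod 683)
6^16 = (6^8)^2 ≡ 119^2 = 14161 ≡ 501 (mod 683)
6^31 = 6^16 · 6^8 · 6^4 · 6^2 · 6^1 ≡ 501 · 119 · 613 · 36 · 6 ≡ 512 (mod 683).
So B = 512. Alice then computes K = B^a mod n = 512^23 mod 683.
512^1 ≡ 512 (mod 683)
512^2 = (512^1)^2 ≡ 512^2 = 262144 ≡ 555 (mod 683)
512^4 = (512^2)^2 ≡ 555^2 = 308025 ≡ 675 (mod 683)
512^8 = (512^4)^2 ≡ 675^2 = 455625 ≡ 64 (mod 683)
512^16 = (512^8)^2 ≡ 64^2 = 4096 ≡ 681 (mod 683)
512^23 = 512^16 · 512^4 · 512^2 · 512^1 ≡ 681 · 675 · 555 · 512 ≡ 512 (mod 683).

512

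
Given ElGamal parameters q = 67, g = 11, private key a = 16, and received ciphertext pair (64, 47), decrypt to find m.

Shared mask s = c₁^a mod q = 64^16 mod 67.
64^1 ≡ 64 (mod 67)
64^2 = (64^1)^2 ≡ 64^2 = 4096 ≡ 9 (mod 67)
64^4 = (64^2)^2 ≡ 9^2 = 81 ≡ 14 (mod 67)
64^8 = (64^4)^2 ≡ 14^2 = 196 ≡ 62 (mod 67)
64^16 = (64^8)^2 ≡ 62^2 = 3844 ≡ 25 (mod 67)
So s = 25; s⁻¹ ≡ 59 (mod 67).
m = c₂ · s⁻¹ mod 67 = 47 · 59 mod 67 = 26.

26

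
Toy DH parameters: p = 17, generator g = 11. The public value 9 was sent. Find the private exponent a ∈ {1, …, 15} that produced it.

Try successive powers of 11 modulo 17:
11^1 ≡ 11
11^2 ≡ 2
11^3 ≡ 5
11^4 ≡ 4
11^5 ≡ 10
11^6 ≡ 8
11^7 ≡ 3
11^8 ≡ 16
11^9 ≡ 6
11^10 ≡ 15
11^11 ≡ 12
11^12 ≡ 13
11^13 ≡ 7
11^14 ≡ 9
Found: a = 14.

14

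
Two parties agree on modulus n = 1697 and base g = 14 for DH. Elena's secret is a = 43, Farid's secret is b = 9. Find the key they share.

1631

Elena sends A = g^a mod n = 14^43 mod 1697.
14^1 ≡ 14 (mod 1697)
14^2 = (14^1)^2 ≡ 14^2 = 196 ≡ 196 (mod 1697)
14^4 = (14^2)^2 ≡ 196^2 = 38416 ≡ 1082 (mod 1697)
14^8 = (14^4)^2 ≡ 1082^2 = 1170724 ≡ 1491 (mod 1697)
14^16 = (14^8)^2 ≡ 1491^2 = 2223081 ≡ 11 (mod 1697)
14^32 = (14^16)^2 ≡ 11^2 = 121 ≡ 121 (mod 1697)
14^43 = 14^32 · 14^8 · 14^2 · 14^1 ≡ 121 · 1491 · 196 · 14 ≡ 641 (mod 1697).
So A = 641. Farid then computes K = A^b mod n = 641^9 mod 1697.
641^1 ≡ 641 (mod 1697)
641^2 = (641^1)^2 ≡ 641^2 = 410881 ≡ 207 (mod 1697)
641^4 = (641^2)^2 ≡ 207^2 = 42849 ≡ 424 (mod 1697)
641^8 = (641^4)^2 ≡ 424^2 = 179776 ≡ 1591 (mod 1697)
641^9 = 641^8 · 641^1 ≡ 1591 · 641 ≡ 1631 (mod 1697).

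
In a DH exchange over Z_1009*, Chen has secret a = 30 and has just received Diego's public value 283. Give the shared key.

Shared key K = 283^30 mod 1009.
283^1 ≡ 283 (mod 1009)
283^2 = (283^1)^2 ≡ 283^2 = 80089 ≡ 378 (mod 1009)
283^4 = (283^2)^2 ≡ 378^2 = 142884 ≡ 615 (mod 1009)
283^8 = (283^4)^2 ≡ 615^2 = 378225 ≡ 859 (mod 1009)
283^16 = (283^8)^2 ≡ 859^2 = 737881 ≡ 302 (mod 1009)
283^30 = 283^16 · 283^8 · 283^4 · 283^2 ≡ 302 · 859 · 615 · 378 ≡ 631 (mod 1009).

631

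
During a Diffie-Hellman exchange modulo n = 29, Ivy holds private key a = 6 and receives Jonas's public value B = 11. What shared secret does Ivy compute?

9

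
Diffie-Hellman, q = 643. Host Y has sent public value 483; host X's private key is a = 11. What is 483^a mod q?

Shared key K = 483^11 mod 643.
483^1 ≡ 483 (mod 643)
483^2 = (483^1)^2 ≡ 483^2 = 233289 ≡ 523 (mod 643)
483^4 = (483^2)^2 ≡ 523^2 = 273529 ≡ 254 (mod 643)
483^8 = (483^4)^2 ≡ 254^2 = 64516 ≡ 216 (mod 643)
483^11 = 483^8 · 483^2 · 483^1 ≡ 216 · 523 · 483 ≡ 493 (mod 643).

493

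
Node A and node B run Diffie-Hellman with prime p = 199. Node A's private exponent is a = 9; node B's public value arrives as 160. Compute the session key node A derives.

62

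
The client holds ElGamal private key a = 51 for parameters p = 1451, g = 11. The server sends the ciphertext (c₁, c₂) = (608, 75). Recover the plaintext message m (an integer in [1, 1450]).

1411

Shared mask s = c₁^a mod p = 608^51 mod 1451.
608^1 ≡ 608 (mod 1451)
608^2 = (608^1)^2 ≡ 608^2 = 369664 ≡ 1110 (mod 1451)
608^4 = (608^2)^2 ≡ 1110^2 = 1232100 ≡ 201 (mod 1451)
608^8 = (608^4)^2 ≡ 201^2 = 40401 ≡ 1224 (mod 1451)
608^16 = (608^8)^2 ≡ 1224^2 = 1498176 ≡ 744 (mod 1451)
608^32 = (608^16)^2 ≡ 744^2 = 553536 ≡ 705 (mod 1451)
608^51 = 608^32 · 608^16 · 608^2 · 608^1 ≡ 705 · 744 · 1110 · 608 ≡ 905 (mod 1451).
So s = 905; s⁻¹ ≡ 1257 (mod 1451).
m = c₂ · s⁻¹ mod 1451 = 75 · 1257 mod 1451 = 1411.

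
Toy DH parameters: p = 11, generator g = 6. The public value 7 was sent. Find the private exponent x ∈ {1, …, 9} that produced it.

Try successive powers of 6 modulo 11:
6^1 ≡ 6
6^2 ≡ 3
6^3 ≡ 7
Found: x = 3.

3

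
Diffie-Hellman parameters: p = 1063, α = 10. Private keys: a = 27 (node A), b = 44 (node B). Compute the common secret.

659

Node A sends A = α^a mod p = 10^27 mod 1063.
10^1 ≡ 10 (mod 1063)
10^2 = (10^1)^2 ≡ 10^2 = 100 ≡ 100 (mod 1063)
10^4 = (10^2)^2 ≡ 100^2 = 10000 ≡ 433 (mod 1063)
10^8 = (10^4)^2 ≡ 433^2 = 187489 ≡ 401 (mod 1063)
10^16 = (10^8)^2 ≡ 401^2 = 160801 ≡ 288 (mod 1063)
10^27 = 10^16 · 10^8 · 10^2 · 10^1 ≡ 288 · 401 · 100 · 10 ≡ 491 (mod 1063).
So A = 491. Node B then computes K = A^b mod p = 491^44 mod 1063.
491^1 ≡ 491 (mod 1063)
491^2 = (491^1)^2 ≡ 491^2 = 241081 ≡ 843 (mod 1063)
491^4 = (491^2)^2 ≡ 843^2 = 710649 ≡ 565 (mod 1063)
491^8 = (491^4)^2 ≡ 565^2 = 319225 ≡ 325 (mod 1063)
491^16 = (491^8)^2 ≡ 325^2 = 105625 ≡ 388 (mod 1063)
491^32 = (491^16)^2 ≡ 388^2 = 150544 ≡ 661 (mod 1063)
491^44 = 491^32 · 491^8 · 491^4 ≡ 661 · 325 · 565 ≡ 659 (mod 1063).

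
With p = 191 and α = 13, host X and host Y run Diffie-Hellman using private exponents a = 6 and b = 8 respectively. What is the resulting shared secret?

Host X sends A = α^a mod p = 13^6 mod 191.
13^1 ≡ 13 (mod 191)
13^2 = (13^1)^2 ≡ 13^2 = 169 ≡ 169 (mod 191)
13^4 = (13^2)^2 ≡ 169^2 = 28561 ≡ 102 (mod 191)
13^6 = 13^4 · 13^2 ≡ 102 · 169 ≡ 48 (mod 191).
So A = 48. Host Y then computes K = A^b mod p = 48^8 mod 191.
48^1 ≡ 48 (mod 191)
48^2 = (48^1)^2 ≡ 48^2 = 2304 ≡ 12 (mod 191)
48^4 = (48^2)^2 ≡ 12^2 = 144 ≡ 144 (mod 191)
48^8 = (48^4)^2 ≡ 144^2 = 20736 ≡ 108 (mod 191)

108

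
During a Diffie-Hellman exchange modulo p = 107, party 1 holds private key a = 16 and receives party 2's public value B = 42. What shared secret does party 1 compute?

11

Shared key K = 42^16 mod 107.
42^1 ≡ 42 (mod 107)
42^2 = (42^1)^2 ≡ 42^2 = 1764 ≡ 52 (mod 107)
42^4 = (42^2)^2 ≡ 52^2 = 2704 ≡ 29 (mod 107)
42^8 = (42^4)^2 ≡ 29^2 = 841 ≡ 92 (mod 107)
42^16 = (42^8)^2 ≡ 92^2 = 8464 ≡ 11 (mod 107)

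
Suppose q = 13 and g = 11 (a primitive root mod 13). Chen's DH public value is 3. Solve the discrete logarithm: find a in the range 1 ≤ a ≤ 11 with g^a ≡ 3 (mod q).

Try successive powers of 11 modulo 13:
11^1 ≡ 11
11^2 ≡ 4
11^3 ≡ 5
11^4 ≡ 3
Found: a = 4.

4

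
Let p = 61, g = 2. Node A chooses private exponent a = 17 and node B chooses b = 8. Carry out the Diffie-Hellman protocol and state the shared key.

22

Node B sends B = g^b mod p = 2^8 mod 61.
2^1 ≡ 2 (mod 61)
2^2 = (2^1)^2 ≡ 2^2 = 4 ≡ 4 (mod 61)
2^4 = (2^2)^2 ≡ 4^2 = 16 ≡ 16 (mod 61)
2^8 = (2^4)^2 ≡ 16^2 = 256 ≡ 12 (mod 61)
So B = 12. Node A then computes K = B^a mod p = 12^17 mod 61.
12^1 ≡ 12 (mod 61)
12^2 = (12^1)^2 ≡ 12^2 = 144 ≡ 22 (mod 61)
12^4 = (12^2)^2 ≡ 22^2 = 484 ≡ 57 (mod 61)
12^8 = (12^4)^2 ≡ 57^2 = 3249 ≡ 16 (mod 61)
12^16 = (12^8)^2 ≡ 16^2 = 256 ≡ 12 (mod 61)
12^17 = 12^16 · 12^1 ≡ 12 · 12 ≡ 22 (mod 61).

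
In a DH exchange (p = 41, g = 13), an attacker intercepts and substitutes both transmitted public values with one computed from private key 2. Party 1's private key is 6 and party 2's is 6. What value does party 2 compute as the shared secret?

4

Party 2 receives an attacker's public value M = 13^2 mod 41 instead of the honest one.
13^1 ≡ 13 (mod 41)
13^2 = (13^1)^2 ≡ 13^2 = 169 ≡ 5 (mod 41)
So M = 5. Party 2 computes K = M^6 mod 41.
5^1 ≡ 5 (mod 41)
5^2 = (5^1)^2 ≡ 5^2 = 25 ≡ 25 (mod 41)
5^4 = (5^2)^2 ≡ 25^2 = 625 ≡ 10 (mod 41)
5^6 = 5^4 · 5^2 ≡ 10 · 25 ≡ 4 (mod 41).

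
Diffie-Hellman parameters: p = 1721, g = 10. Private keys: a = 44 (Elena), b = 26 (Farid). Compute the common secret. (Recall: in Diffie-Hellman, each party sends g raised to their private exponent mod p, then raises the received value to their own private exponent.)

Elena sends A = g^a mod p = 10^44 mod 1721.
10^1 ≡ 10 (mod 1721)
10^2 = (10^1)^2 ≡ 10^2 = 100 ≡ 100 (mod 1721)
10^4 = (10^2)^2 ≡ 100^2 = 10000 ≡ 1395 (mod 1721)
10^8 = (10^4)^2 ≡ 1395^2 = 1946025 ≡ 1295 (mod 1721)
10^16 = (10^8)^2 ≡ 1295^2 = 1677025 ≡ 771 (mod 1721)
10^32 = (10^16)^2 ≡ 771^2 = 594441 ≡ 696 (mod 1721)
10^44 = 10^32 · 10^8 · 10^4 ≡ 696 · 1295 · 1395 ≡ 1173 (mod 1721).
So A = 1173. Farid then computes K = A^b mod p = 1173^26 mod 1721.
1173^1 ≡ 1173 (mod 1721)
1173^2 = (1173^1)^2 ≡ 1173^2 = 1375929 ≡ 850 (mod 1721)
1173^4 = (1173^2)^2 ≡ 850^2 = 722500 ≡ 1401 (mod 1721)
1173^8 = (1173^4)^2 ≡ 1401^2 = 1962801 ≡ 861 (mod 1721)
1173^16 = (1173^8)^2 ≡ 861^2 = 741321 ≡ 1291 (mod 1721)
1173^26 = 1173^16 · 1173^8 · 1173^2 ≡ 1291 · 861 · 850 ≡ 1397 (mod 1721).

1397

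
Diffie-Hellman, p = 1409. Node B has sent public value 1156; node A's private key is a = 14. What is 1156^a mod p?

322

Shared key K = 1156^14 mod 1409.
1156^1 ≡ 1156 (mod 1409)
1156^2 = (1156^1)^2 ≡ 1156^2 = 1336336 ≡ 604 (mod 1409)
1156^4 = (1156^2)^2 ≡ 604^2 = 364816 ≡ 1294 (mod 1409)
1156^8 = (1156^4)^2 ≡ 1294^2 = 1674436 ≡ 544 (mod 1409)
1156^14 = 1156^8 · 1156^4 · 1156^2 ≡ 544 · 1294 · 604 ≡ 322 (mod 1409).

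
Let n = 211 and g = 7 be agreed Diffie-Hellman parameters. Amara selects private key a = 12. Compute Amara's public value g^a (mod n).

Public value = 7^12 (mod 211).
7^1 ≡ 7 (mod 211)
7^2 = (7^1)^2 ≡ 7^2 = 49 ≡ 49 (mod 211)
7^4 = (7^2)^2 ≡ 49^2 = 2401 ≡ 80 (mod 211)
7^8 = (7^4)^2 ≡ 80^2 = 6400 ≡ 70 (mod 211)
7^12 = 7^8 · 7^4 ≡ 70 · 80 ≡ 114 (mod 211).

114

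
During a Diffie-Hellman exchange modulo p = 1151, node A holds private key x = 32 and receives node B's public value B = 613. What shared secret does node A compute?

Shared key K = 613^32 mod 1151.
613^1 ≡ 613 (mod 1151)
613^2 = (613^1)^2 ≡ 613^2 = 375769 ≡ 543 (mod 1151)
613^4 = (613^2)^2 ≡ 543^2 = 294849 ≡ 193 (mod 1151)
613^8 = (613^4)^2 ≡ 193^2 = 37249 ≡ 417 (mod 1151)
613^16 = (613^8)^2 ≡ 417^2 = 173889 ≡ 88 (mod 1151)
613^32 = (613^16)^2 ≡ 88^2 = 7744 ≡ 838 (mod 1151)

838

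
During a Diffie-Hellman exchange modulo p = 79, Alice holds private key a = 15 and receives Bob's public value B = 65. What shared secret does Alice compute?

Shared key K = 65^15 mod 79.
65^1 ≡ 65 (mod 79)
65^2 = (65^1)^2 ≡ 65^2 = 4225 ≡ 38 (mod 79)
65^4 = (65^2)^2 ≡ 38^2 = 1444 ≡ 22 (mod 79)
65^8 = (65^4)^2 ≡ 22^2 = 484 ≡ 10 (mod 79)
65^15 = 65^8 · 65^4 · 65^2 · 65^1 ≡ 10 · 22 · 38 · 65 ≡ 38 (mod 79).

38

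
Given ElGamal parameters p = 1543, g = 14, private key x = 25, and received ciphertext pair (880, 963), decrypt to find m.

Shared mask s = c₁^x mod p = 880^25 mod 1543.
880^1 ≡ 880 (mod 1543)
880^2 = (880^1)^2 ≡ 880^2 = 774400 ≡ 1357 (mod 1543)
880^4 = (880^2)^2 ≡ 1357^2 = 1841449 ≡ 650 (mod 1543)
880^8 = (880^4)^2 ≡ 650^2 = 422500 ≡ 1261 (mod 1543)
880^16 = (880^8)^2 ≡ 1261^2 = 1590121 ≡ 831 (mod 1543)
880^25 = 880^16 · 880^8 · 880^1 ≡ 831 · 1261 · 880 ≡ 990 (mod 1543).
So s = 990; s⁻¹ ≡ 971 (mod 1543).
m = c₂ · s⁻¹ mod 1543 = 963 · 971 mod 1543 = 15.

15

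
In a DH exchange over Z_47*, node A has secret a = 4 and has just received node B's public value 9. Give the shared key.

28

Shared key K = 9^4 mod 47.
9^1 ≡ 9 (mod 47)
9^2 = (9^1)^2 ≡ 9^2 = 81 ≡ 34 (mod 47)
9^4 = (9^2)^2 ≡ 34^2 = 1156 ≡ 28 (mod 47)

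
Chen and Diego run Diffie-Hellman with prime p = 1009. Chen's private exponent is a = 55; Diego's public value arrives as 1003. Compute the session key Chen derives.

346

Shared key K = 1003^55 mod 1009.
1003^1 ≡ 1003 (mod 1009)
1003^2 = (1003^1)^2 ≡ 1003^2 = 1006009 ≡ 36 (mod 1009)
1003^4 = (1003^2)^2 ≡ 36^2 = 1296 ≡ 287 (mod 1009)
1003^8 = (1003^4)^2 ≡ 287^2 = 82369 ≡ 640 (mod 1009)
1003^16 = (1003^8)^2 ≡ 640^2 = 409600 ≡ 955 (mod 1009)
1003^32 = (1003^16)^2 ≡ 955^2 = 912025 ≡ 898 (mod 1009)
1003^55 = 1003^32 · 1003^16 · 1003^4 · 1003^2 · 1003^1 ≡ 898 · 955 · 287 · 36 · 1003 ≡ 346 (mod 1009).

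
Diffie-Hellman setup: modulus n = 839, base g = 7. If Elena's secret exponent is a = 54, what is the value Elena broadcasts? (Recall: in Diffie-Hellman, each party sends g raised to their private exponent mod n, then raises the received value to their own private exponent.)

518

Public value = 7^54 mod 839.
7^1 ≡ 7 (mod 839)
7^2 = (7^1)^2 ≡ 7^2 = 49 ≡ 49 (mod 839)
7^4 = (7^2)^2 ≡ 49^2 = 2401 ≡ 723 (mod 839)
7^8 = (7^4)^2 ≡ 723^2 = 522729 ≡ 32 (mod 839)
7^16 = (7^8)^2 ≡ 32^2 = 1024 ≡ 185 (mod 839)
7^32 = (7^16)^2 ≡ 185^2 = 34225 ≡ 665 (mod 839)
7^54 = 7^32 · 7^16 · 7^4 · 7^2 ≡ 665 · 185 · 723 · 49 ≡ 518 (mod 839).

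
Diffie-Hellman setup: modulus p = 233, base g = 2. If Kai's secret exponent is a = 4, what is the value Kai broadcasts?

16

Public value = 2^4 (mod 233).
2^1 ≡ 2 (mod 233)
2^2 = (2^1)^2 ≡ 2^2 = 4 ≡ 4 (mod 233)
2^4 = (2^2)^2 ≡ 4^2 = 16 ≡ 16 (mod 233)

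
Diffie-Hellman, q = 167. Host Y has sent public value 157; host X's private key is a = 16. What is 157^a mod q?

Shared key K = 157^16 mod 167.
157^1 ≡ 157 (mod 167)
157^2 = (157^1)^2 ≡ 157^2 = 24649 ≡ 100 (mod 167)
157^4 = (157^2)^2 ≡ 100^2 = 10000 ≡ 147 (mod 167)
157^8 = (157^4)^2 ≡ 147^2 = 21609 ≡ 66 (mod 167)
157^16 = (157^8)^2 ≡ 66^2 = 4356 ≡ 14 (mod 167)

14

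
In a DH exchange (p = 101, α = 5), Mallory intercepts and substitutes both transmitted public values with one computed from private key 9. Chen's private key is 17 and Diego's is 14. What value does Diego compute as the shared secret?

5

Diego receives Mallory's public value M = 5^9 mod 101 instead of the honest one.
5^1 ≡ 5 (mod 101)
5^2 = (5^1)^2 ≡ 5^2 = 25 ≡ 25 (mod 101)
5^4 = (5^2)^2 ≡ 25^2 = 625 ≡ 19 (mod 101)
5^8 = (5^4)^2 ≡ 19^2 = 361 ≡ 58 (mod 101)
5^9 = 5^8 · 5^1 ≡ 58 · 5 ≡ 88 (mod 101).
So M = 88. Diego computes K = M^14 mod 101.
88^1 ≡ 88 (mod 101)
88^2 = (88^1)^2 ≡ 88^2 = 7744 ≡ 68 (mod 101)
88^4 = (88^2)^2 ≡ 68^2 = 4624 ≡ 79 (mod 101)
88^8 = (88^4)^2 ≡ 79^2 = 6241 ≡ 80 (mod 101)
88^14 = 88^8 · 88^4 · 88^2 ≡ 80 · 79 · 68 ≡ 5 (mod 101).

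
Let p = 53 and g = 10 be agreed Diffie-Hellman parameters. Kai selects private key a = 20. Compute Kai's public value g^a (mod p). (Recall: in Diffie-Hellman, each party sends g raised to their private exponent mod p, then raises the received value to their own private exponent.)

Public value = 10^20 (mod 53).
10^1 ≡ 10 (mod 53)
10^2 = (10^1)^2 ≡ 10^2 = 100 ≡ 47 (mod 53)
10^4 = (10^2)^2 ≡ 47^2 = 2209 ≡ 36 (mod 53)
10^8 = (10^4)^2 ≡ 36^2 = 1296 ≡ 24 (mod 53)
10^16 = (10^8)^2 ≡ 24^2 = 576 ≡ 46 (mod 53)
10^20 = 10^16 · 10^4 ≡ 46 · 36 ≡ 13 (mod 53).

13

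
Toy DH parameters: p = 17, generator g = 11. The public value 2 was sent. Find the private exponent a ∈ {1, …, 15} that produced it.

2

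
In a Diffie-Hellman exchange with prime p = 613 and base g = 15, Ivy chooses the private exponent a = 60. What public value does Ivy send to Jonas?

Public value = 15^60 (mod 613).
15^1 ≡ 15 (mod 613)
15^2 = (15^1)^2 ≡ 15^2 = 225 ≡ 225 (mod 613)
15^4 = (15^2)^2 ≡ 225^2 = 50625 ≡ 359 (mod 613)
15^8 = (15^4)^2 ≡ 359^2 = 128881 ≡ 151 (mod 613)
15^16 = (15^8)^2 ≡ 151^2 = 22801 ≡ 120 (mod 613)
15^32 = (15^16)^2 ≡ 120^2 = 14400 ≡ 301 (mod 613)
15^60 = 15^32 · 15^16 · 15^8 · 15^4 ≡ 301 · 120 · 151 · 359 ≡ 418 (mod 613).

418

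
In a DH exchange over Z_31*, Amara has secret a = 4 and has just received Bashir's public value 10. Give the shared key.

18

Shared key K = 10^4 mod 31.
10^1 ≡ 10 (mod 31)
10^2 = (10^1)^2 ≡ 10^2 = 100 ≡ 7 (mod 31)
10^4 = (10^2)^2 ≡ 7^2 = 49 ≡ 18 (mod 31)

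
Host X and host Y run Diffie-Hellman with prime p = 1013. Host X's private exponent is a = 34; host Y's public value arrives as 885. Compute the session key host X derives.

757

Shared key K = 885^34 mod 1013.
885^1 ≡ 885 (mod 1013)
885^2 = (885^1)^2 ≡ 885^2 = 783225 ≡ 176 (mod 1013)
885^4 = (885^2)^2 ≡ 176^2 = 30976 ≡ 586 (mod 1013)
885^8 = (885^4)^2 ≡ 586^2 = 343396 ≡ 1002 (mod 1013)
885^16 = (885^8)^2 ≡ 1002^2 = 1004004 ≡ 121 (mod 1013)
885^32 = (885^16)^2 ≡ 121^2 = 14641 ≡ 459 (mod 1013)
885^34 = 885^32 · 885^2 ≡ 459 · 176 ≡ 757 (mod 1013).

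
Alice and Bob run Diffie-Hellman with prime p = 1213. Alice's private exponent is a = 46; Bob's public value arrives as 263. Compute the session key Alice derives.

Shared key K = 263^46 mod 1213.
263^1 ≡ 263 (mod 1213)
263^2 = (263^1)^2 ≡ 263^2 = 69169 ≡ 28 (mod 1213)
263^4 = (263^2)^2 ≡ 28^2 = 784 ≡ 784 (mod 1213)
263^8 = (263^4)^2 ≡ 784^2 = 614656 ≡ 878 (mod 1213)
263^16 = (263^8)^2 ≡ 878^2 = 770884 ≡ 629 (mod 1213)
263^32 = (263^16)^2 ≡ 629^2 = 395641 ≡ 203 (mod 1213)
263^46 = 263^32 · 263^8 · 263^4 · 263^2 ≡ 203 · 878 · 784 · 28 ≡ 618 (mod 1213).

618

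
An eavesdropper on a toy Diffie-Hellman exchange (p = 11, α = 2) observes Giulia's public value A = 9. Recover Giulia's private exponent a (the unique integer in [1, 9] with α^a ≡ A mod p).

6

Try successive powers of 2 modulo 11:
2^1 ≡ 2
2^2 ≡ 4
2^3 ≡ 8
2^4 ≡ 5
2^5 ≡ 10
2^6 ≡ 9
Found: a = 6.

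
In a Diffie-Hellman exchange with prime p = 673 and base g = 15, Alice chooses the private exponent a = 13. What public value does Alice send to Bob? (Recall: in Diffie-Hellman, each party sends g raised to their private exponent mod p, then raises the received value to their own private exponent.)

594

Public value = 15^13 mod 673.
15^1 ≡ 15 (mod 673)
15^2 = (15^1)^2 ≡ 15^2 = 225 ≡ 225 (mod 673)
15^4 = (15^2)^2 ≡ 225^2 = 50625 ≡ 150 (mod 673)
15^8 = (15^4)^2 ≡ 150^2 = 22500 ≡ 291 (mod 673)
15^13 = 15^8 · 15^4 · 15^1 ≡ 291 · 150 · 15 ≡ 594 (mod 673).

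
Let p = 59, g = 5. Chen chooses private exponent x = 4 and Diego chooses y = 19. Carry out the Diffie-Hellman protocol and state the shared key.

3

Diego sends B = g^y mod p = 5^19 mod 59.
5^1 ≡ 5 (mod 59)
5^2 = (5^1)^2 ≡ 5^2 = 25 ≡ 25 (mod 59)
5^4 = (5^2)^2 ≡ 25^2 = 625 ≡ 35 (mod 59)
5^8 = (5^4)^2 ≡ 35^2 = 1225 ≡ 45 (mod 59)
5^16 = (5^8)^2 ≡ 45^2 = 2025 ≡ 19 (mod 59)
5^19 = 5^16 · 5^2 · 5^1 ≡ 19 · 25 · 5 ≡ 15 (mod 59).
So B = 15. Chen then computes K = B^x mod p = 15^4 mod 59.
15^1 ≡ 15 (mod 59)
15^2 = (15^1)^2 ≡ 15^2 = 225 ≡ 48 (mod 59)
15^4 = (15^2)^2 ≡ 48^2 = 2304 ≡ 3 (mod 59)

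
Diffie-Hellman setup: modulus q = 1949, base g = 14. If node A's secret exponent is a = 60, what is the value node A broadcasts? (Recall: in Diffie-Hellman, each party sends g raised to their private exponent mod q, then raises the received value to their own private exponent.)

Public value = 14^60 (mod 1949).
14^1 ≡ 14 (mod 1949)
14^2 = (14^1)^2 ≡ 14^2 = 196 ≡ 196 (mod 1949)
14^4 = (14^2)^2 ≡ 196^2 = 38416 ≡ 1385 (mod 1949)
14^8 = (14^4)^2 ≡ 1385^2 = 1918225 ≡ 409 (mod 1949)
14^16 = (14^8)^2 ≡ 409^2 = 167281 ≡ 1616 (mod 1949)
14^32 = (14^16)^2 ≡ 1616^2 = 2611456 ≡ 1745 (mod 1949)
14^60 = 14^32 · 14^16 · 14^8 · 14^4 ≡ 1745 · 1616 · 409 · 1385 ≡ 1502 (mod 1949).

1502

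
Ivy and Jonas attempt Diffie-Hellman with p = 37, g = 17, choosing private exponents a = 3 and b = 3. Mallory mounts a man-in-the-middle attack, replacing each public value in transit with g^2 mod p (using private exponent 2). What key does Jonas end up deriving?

Jonas receives Mallory's public value M = 17^2 mod 37 instead of the honest one.
17^1 ≡ 17 (mod 37)
17^2 = (17^1)^2 ≡ 17^2 = 289 ≡ 30 (mod 37)
So M = 30. Jonas computes K = M^3 mod 37.
30^1 ≡ 30 (mod 37)
30^2 = (30^1)^2 ≡ 30^2 = 900 ≡ 12 (mod 37)
30^3 = 30^2 · 30^1 ≡ 12 · 30 ≡ 27 (mod 37).

27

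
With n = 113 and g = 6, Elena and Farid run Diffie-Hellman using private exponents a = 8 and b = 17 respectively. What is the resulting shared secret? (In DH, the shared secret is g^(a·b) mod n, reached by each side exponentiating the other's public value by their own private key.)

85

Elena sends A = g^a mod n = 6^8 mod 113.
6^1 ≡ 6 (mod 113)
6^2 = (6^1)^2 ≡ 6^2 = 36 ≡ 36 (mod 113)
6^4 = (6^2)^2 ≡ 36^2 = 1296 ≡ 53 (mod 113)
6^8 = (6^4)^2 ≡ 53^2 = 2809 ≡ 97 (mod 113)
So A = 97. Farid then computes K = A^b mod n = 97^17 mod 113.
97^1 ≡ 97 (mod 113)
97^2 = (97^1)^2 ≡ 97^2 = 9409 ≡ 30 (mod 113)
97^4 = (97^2)^2 ≡ 30^2 = 900 ≡ 109 (mod 113)
97^8 = (97^4)^2 ≡ 109^2 = 11881 ≡ 16 (mod 113)
97^16 = (97^8)^2 ≡ 16^2 = 256 ≡ 30 (mod 113)
97^17 = 97^16 · 97^1 ≡ 30 · 97 ≡ 85 (mod 113).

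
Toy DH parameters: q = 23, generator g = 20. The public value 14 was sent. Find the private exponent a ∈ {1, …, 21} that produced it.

13

Try successive powers of 20 modulo 23:
20^1 ≡ 20
20^2 ≡ 9
20^3 ≡ 19
20^4 ≡ 12
20^5 ≡ 10
20^6 ≡ 16
20^7 ≡ 21
20^8 ≡ 6
20^9 ≡ 5
20^10 ≡ 8
20^11 ≡ 22
20^12 ≡ 3
20^13 ≡ 14
Found: a = 13.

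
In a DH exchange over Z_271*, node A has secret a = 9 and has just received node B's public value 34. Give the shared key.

Shared key K = 34^9 mod 271.
34^1 ≡ 34 (mod 271)
34^2 = (34^1)^2 ≡ 34^2 = 1156 ≡ 72 (mod 271)
34^4 = (34^2)^2 ≡ 72^2 = 5184 ≡ 35 (mod 271)
34^8 = (34^4)^2 ≡ 35^2 = 1225 ≡ 141 (mod 271)
34^9 = 34^8 · 34^1 ≡ 141 · 34 ≡ 187 (mod 271).

187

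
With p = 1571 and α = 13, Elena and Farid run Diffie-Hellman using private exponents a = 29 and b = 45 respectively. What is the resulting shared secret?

796

Elena sends A = α^a mod p = 13^29 mod 1571.
13^1 ≡ 13 (mod 1571)
13^2 = (13^1)^2 ≡ 13^2 = 169 ≡ 169 (mod 1571)
13^4 = (13^2)^2 ≡ 169^2 = 28561 ≡ 283 (mod 1571)
13^8 = (13^4)^2 ≡ 283^2 = 80089 ≡ 1539 (mod 1571)
13^16 = (13^8)^2 ≡ 1539^2 = 2368521 ≡ 1024 (mod 1571)
13^29 = 13^16 · 13^8 · 13^4 · 13^1 ≡ 1024 · 1539 · 283 · 13 ≡ 355 (mod 1571).
So A = 355. Farid then computes K = A^b mod p = 355^45 mod 1571.
355^1 ≡ 355 (mod 1571)
355^2 = (355^1)^2 ≡ 355^2 = 126025 ≡ 345 (mod 1571)
355^4 = (355^2)^2 ≡ 345^2 = 119025 ≡ 1200 (mod 1571)
355^8 = (355^4)^2 ≡ 1200^2 = 1440000 ≡ 964 (mod 1571)
355^16 = (355^8)^2 ≡ 964^2 = 929296 ≡ 835 (mod 1571)
355^32 = (355^16)^2 ≡ 835^2 = 697225 ≡ 1272 (mod 1571)
355^45 = 355^32 · 355^8 · 355^4 · 355^1 ≡ 1272 · 964 · 1200 · 355 ≡ 796 (mod 1571).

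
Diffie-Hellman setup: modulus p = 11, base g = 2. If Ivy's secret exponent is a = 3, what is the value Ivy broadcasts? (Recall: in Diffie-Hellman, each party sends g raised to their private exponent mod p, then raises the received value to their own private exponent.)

8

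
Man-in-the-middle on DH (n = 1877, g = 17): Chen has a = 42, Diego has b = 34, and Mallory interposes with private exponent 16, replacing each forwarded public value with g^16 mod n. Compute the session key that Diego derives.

1319

Diego receives Mallory's public value M = 17^16 mod 1877 instead of the honest one.
17^1 ≡ 17 (mod 1877)
17^2 = (17^1)^2 ≡ 17^2 = 289 ≡ 289 (mod 1877)
17^4 = (17^2)^2 ≡ 289^2 = 83521 ≡ 933 (mod 1877)
17^8 = (17^4)^2 ≡ 933^2 = 870489 ≡ 1438 (mod 1877)
17^16 = (17^8)^2 ≡ 1438^2 = 2067844 ≡ 1267 (mod 1877)
So M = 1267. Diego computes K = M^34 mod 1877.
1267^1 ≡ 1267 (mod 1877)
1267^2 = (1267^1)^2 ≡ 1267^2 = 1605289 ≡ 454 (mod 1877)
1267^4 = (1267^2)^2 ≡ 454^2 = 206116 ≡ 1523 (mod 1877)
1267^8 = (1267^4)^2 ≡ 1523^2 = 2319529 ≡ 1434 (mod 1877)
1267^16 = (1267^8)^2 ≡ 1434^2 = 2056356 ≡ 1041 (mod 1877)
1267^32 = (1267^16)^2 ≡ 1041^2 = 1083681 ≡ 652 (mod 1877)
1267^34 = 1267^32 · 1267^2 ≡ 652 · 454 ≡ 1319 (mod 1877).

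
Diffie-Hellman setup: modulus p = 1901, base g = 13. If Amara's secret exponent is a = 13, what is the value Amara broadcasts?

1203

Public value = 13^13 (mod 1901).
13^1 ≡ 13 (mod 1901)
13^2 = (13^1)^2 ≡ 13^2 = 169 ≡ 169 (mod 1901)
13^4 = (13^2)^2 ≡ 169^2 = 28561 ≡ 46 (mod 1901)
13^8 = (13^4)^2 ≡ 46^2 = 2116 ≡ 215 (mod 1901)
13^13 = 13^8 · 13^4 · 13^1 ≡ 215 · 46 · 13 ≡ 1203 (mod 1901).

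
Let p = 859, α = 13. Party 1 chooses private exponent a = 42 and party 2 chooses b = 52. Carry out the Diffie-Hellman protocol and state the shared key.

88

Party 1 sends A = α^a mod p = 13^42 mod 859.
13^1 ≡ 13 (mod 859)
13^2 = (13^1)^2 ≡ 13^2 = 169 ≡ 169 (mod 859)
13^4 = (13^2)^2 ≡ 169^2 = 28561 ≡ 214 (mod 859)
13^8 = (13^4)^2 ≡ 214^2 = 45796 ≡ 269 (mod 859)
13^16 = (13^8)^2 ≡ 269^2 = 72361 ≡ 205 (mod 859)
13^32 = (13^16)^2 ≡ 205^2 = 42025 ≡ 793 (mod 859)
13^42 = 13^32 · 13^8 · 13^2 ≡ 793 · 269 · 169 ≡ 61 (mod 859).
So A = 61. Party 2 then computes K = A^b mod p = 61^52 mod 859.
61^1 ≡ 61 (mod 859)
61^2 = (61^1)^2 ≡ 61^2 = 3721 ≡ 285 (mod 859)
61^4 = (61^2)^2 ≡ 285^2 = 81225 ≡ 479 (mod 859)
61^8 = (61^4)^2 ≡ 479^2 = 229441 ≡ 88 (mod 859)
61^16 = (61^8)^2 ≡ 88^2 = 7744 ≡ 13 (mod 859)
61^32 = (61^16)^2 ≡ 13^2 = 169 ≡ 169 (mod 859)
61^52 = 61^32 · 61^16 · 61^4 ≡ 169 · 13 · 479 ≡ 88 (mod 859).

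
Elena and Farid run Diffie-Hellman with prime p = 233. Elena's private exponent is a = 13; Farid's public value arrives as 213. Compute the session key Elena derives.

227

Shared key K = 213^13 mod 233.
213^1 ≡ 213 (mod 233)
213^2 = (213^1)^2 ≡ 213^2 = 45369 ≡ 167 (mod 233)
213^4 = (213^2)^2 ≡ 167^2 = 27889 ≡ 162 (mod 233)
213^8 = (213^4)^2 ≡ 162^2 = 26244 ≡ 148 (mod 233)
213^13 = 213^8 · 213^4 · 213^1 ≡ 148 · 162 · 213 ≡ 227 (mod 233).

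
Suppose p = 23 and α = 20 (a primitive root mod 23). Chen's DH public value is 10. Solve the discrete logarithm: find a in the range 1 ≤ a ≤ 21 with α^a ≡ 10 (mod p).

5

Try successive powers of 20 modulo 23:
20^1 ≡ 20
20^2 ≡ 9
20^3 ≡ 19
20^4 ≡ 12
20^5 ≡ 10
Found: a = 5.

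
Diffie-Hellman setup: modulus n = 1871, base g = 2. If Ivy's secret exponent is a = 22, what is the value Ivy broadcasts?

1393

Public value = 2^22 mod 1871.
2^1 ≡ 2 (mod 1871)
2^2 = (2^1)^2 ≡ 2^2 = 4 ≡ 4 (mod 1871)
2^4 = (2^2)^2 ≡ 4^2 = 16 ≡ 16 (mod 1871)
2^8 = (2^4)^2 ≡ 16^2 = 256 ≡ 256 (mod 1871)
2^16 = (2^8)^2 ≡ 256^2 = 65536 ≡ 51 (mod 1871)
2^22 = 2^16 · 2^4 · 2^2 ≡ 51 · 16 · 4 ≡ 1393 (mod 1871).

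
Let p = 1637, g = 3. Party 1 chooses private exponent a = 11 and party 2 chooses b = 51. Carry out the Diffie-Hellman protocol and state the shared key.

19

Party 1 sends A = g^a mod p = 3^11 mod 1637.
3^1 ≡ 3 (mod 1637)
3^2 = (3^1)^2 ≡ 3^2 = 9 ≡ 9 (mod 1637)
3^4 = (3^2)^2 ≡ 9^2 = 81 ≡ 81 (mod 1637)
3^8 = (3^4)^2 ≡ 81^2 = 6561 ≡ 13 (mod 1637)
3^11 = 3^8 · 3^2 · 3^1 ≡ 13 · 9 · 3 ≡ 351 (mod 1637).
So A = 351. Party 2 then computes K = A^b mod p = 351^51 mod 1637.
351^1 ≡ 351 (mod 1637)
351^2 = (351^1)^2 ≡ 351^2 = 123201 ≡ 426 (mod 1637)
351^4 = (351^2)^2 ≡ 426^2 = 181476 ≡ 1406 (mod 1637)
351^8 = (351^4)^2 ≡ 1406^2 = 1976836 ≡ 977 (mod 1637)
351^16 = (351^8)^2 ≡ 977^2 = 954529 ≡ 158 (mod 1637)
351^32 = (351^16)^2 ≡ 158^2 = 24964 ≡ 409 (mod 1637)
351^51 = 351^32 · 351^16 · 351^2 · 351^1 ≡ 409 · 158 · 426 · 351 ≡ 19 (mod 1637).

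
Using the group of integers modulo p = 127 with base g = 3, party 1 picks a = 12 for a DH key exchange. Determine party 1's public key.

73

Public value = 3^12 (mod 127).
3^1 ≡ 3 (mod 127)
3^2 = (3^1)^2 ≡ 3^2 = 9 ≡ 9 (mod 127)
3^4 = (3^2)^2 ≡ 9^2 = 81 ≡ 81 (mod 127)
3^8 = (3^4)^2 ≡ 81^2 = 6561 ≡ 84 (mod 127)
3^12 = 3^8 · 3^4 ≡ 84 · 81 ≡ 73 (mod 127).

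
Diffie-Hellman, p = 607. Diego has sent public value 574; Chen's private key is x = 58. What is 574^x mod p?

Shared key K = 574^58 mod 607.
574^1 ≡ 574 (mod 607)
574^2 = (574^1)^2 ≡ 574^2 = 329476 ≡ 482 (mod 607)
574^4 = (574^2)^2 ≡ 482^2 = 232324 ≡ 450 (mod 607)
574^8 = (574^4)^2 ≡ 450^2 = 202500 ≡ 369 (mod 607)
574^16 = (574^8)^2 ≡ 369^2 = 136161 ≡ 193 (mod 607)
574^32 = (574^16)^2 ≡ 193^2 = 37249 ≡ 222 (mod 607)
574^58 = 574^32 · 574^16 · 574^8 · 574^2 ≡ 222 · 193 · 369 · 482 ≡ 64 (mod 607).

64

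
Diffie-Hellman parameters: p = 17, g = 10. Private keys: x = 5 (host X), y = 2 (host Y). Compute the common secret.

Host Y sends B = g^y mod p = 10^2 mod 17.
10^1 ≡ 10 (mod 17)
10^2 = (10^1)^2 ≡ 10^2 = 100 ≡ 15 (mod 17)
So B = 15. Host X then computes K = B^x mod p = 15^5 mod 17.
15^1 ≡ 15 (mod 17)
15^2 = (15^1)^2 ≡ 15^2 = 225 ≡ 4 (mod 17)
15^4 = (15^2)^2 ≡ 4^2 = 16 ≡ 16 (mod 17)
15^5 = 15^4 · 15^1 ≡ 16 · 15 ≡ 2 (mod 17).

2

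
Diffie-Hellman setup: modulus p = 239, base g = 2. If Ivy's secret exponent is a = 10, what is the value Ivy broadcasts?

Public value = 2^10 mod 239.
2^1 ≡ 2 (mod 239)
2^2 = (2^1)^2 ≡ 2^2 = 4 ≡ 4 (mod 239)
2^4 = (2^2)^2 ≡ 4^2 = 16 ≡ 16 (mod 239)
2^8 = (2^4)^2 ≡ 16^2 = 256 ≡ 17 (mod 239)
2^10 = 2^8 · 2^2 ≡ 17 · 4 ≡ 68 (mod 239).

68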